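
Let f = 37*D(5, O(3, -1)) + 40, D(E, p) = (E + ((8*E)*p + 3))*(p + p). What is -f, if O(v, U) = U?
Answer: -2408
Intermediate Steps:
D(E, p) = 2*p*(3 + E + 8*E*p) (D(E, p) = (E + (8*E*p + 3))*(2*p) = (E + (3 + 8*E*p))*(2*p) = (3 + E + 8*E*p)*(2*p) = 2*p*(3 + E + 8*E*p))
f = 2408 (f = 37*(2*(-1)*(3 + 5 + 8*5*(-1))) + 40 = 37*(2*(-1)*(3 + 5 - 40)) + 40 = 37*(2*(-1)*(-32)) + 40 = 37*64 + 40 = 2368 + 40 = 2408)
-f = -1*2408 = -2408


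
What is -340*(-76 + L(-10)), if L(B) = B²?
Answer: -8160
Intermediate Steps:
-340*(-76 + L(-10)) = -340*(-76 + (-10)²) = -340*(-76 + 100) = -340*24 = -8160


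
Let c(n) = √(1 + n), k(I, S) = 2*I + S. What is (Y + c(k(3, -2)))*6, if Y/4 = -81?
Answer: -1944 + 6*√5 ≈ -1930.6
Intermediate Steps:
Y = -324 (Y = 4*(-81) = -324)
k(I, S) = S + 2*I
(Y + c(k(3, -2)))*6 = (-324 + √(1 + (-2 + 2*3)))*6 = (-324 + √(1 + (-2 + 6)))*6 = (-324 + √(1 + 4))*6 = (-324 + √5)*6 = -1944 + 6*√5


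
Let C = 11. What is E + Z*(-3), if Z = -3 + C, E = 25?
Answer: 1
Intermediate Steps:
Z = 8 (Z = -3 + 11 = 8)
E + Z*(-3) = 25 + 8*(-3) = 25 - 24 = 1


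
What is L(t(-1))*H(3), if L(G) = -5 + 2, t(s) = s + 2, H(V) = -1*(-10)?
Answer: -30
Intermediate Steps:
H(V) = 10
t(s) = 2 + s
L(G) = -3
L(t(-1))*H(3) = -3*10 = -30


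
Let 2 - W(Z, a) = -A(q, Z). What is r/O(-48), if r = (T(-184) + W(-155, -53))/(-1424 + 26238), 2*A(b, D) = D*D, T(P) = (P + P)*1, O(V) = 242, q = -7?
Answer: 23293/12009976 ≈ 0.0019395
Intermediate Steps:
T(P) = 2*P (T(P) = (2*P)*1 = 2*P)
A(b, D) = D²/2 (A(b, D) = (D*D)/2 = D²/2)
W(Z, a) = 2 + Z²/2 (W(Z, a) = 2 - (-1)*Z²/2 = 2 + Z²/2)
r = 23293/49628 (r = (2*(-184) + (2 + (½)*(-155)²))/(-1424 + 26238) = (-368 + (2 + (½)*24025))/24814 = (-368 + (2 + 24025/2))*(1/24814) = (-368 + 24029/2)*(1/24814) = (23293/2)*(1/24814) = 23293/49628 ≈ 0.46935)
r/O(-48) = (23293/49628)/242 = (23293/49628)*(1/242) = 23293/12009976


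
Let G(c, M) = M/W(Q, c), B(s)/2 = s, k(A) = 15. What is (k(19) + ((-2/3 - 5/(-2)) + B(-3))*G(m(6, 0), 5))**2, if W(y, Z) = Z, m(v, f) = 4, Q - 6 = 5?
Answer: 55225/576 ≈ 95.877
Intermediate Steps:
Q = 11 (Q = 6 + 5 = 11)
B(s) = 2*s
G(c, M) = M/c
(k(19) + ((-2/3 - 5/(-2)) + B(-3))*G(m(6, 0), 5))**2 = (15 + ((-2/3 - 5/(-2)) + 2*(-3))*(5/4))**2 = (15 + ((-2*1/3 - 5*(-1/2)) - 6)*(5*(1/4)))**2 = (15 + ((-2/3 + 5/2) - 6)*(5/4))**2 = (15 + (11/6 - 6)*(5/4))**2 = (15 - 25/6*5/4)**2 = (15 - 125/24)**2 = (235/24)**2 = 55225/576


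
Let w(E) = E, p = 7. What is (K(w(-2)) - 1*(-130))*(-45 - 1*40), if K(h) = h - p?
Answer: -10285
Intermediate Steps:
K(h) = -7 + h (K(h) = h - 1*7 = h - 7 = -7 + h)
(K(w(-2)) - 1*(-130))*(-45 - 1*40) = ((-7 - 2) - 1*(-130))*(-45 - 1*40) = (-9 + 130)*(-45 - 40) = 121*(-85) = -10285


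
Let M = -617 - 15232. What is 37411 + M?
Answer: 21562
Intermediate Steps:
M = -15849
37411 + M = 37411 - 15849 = 21562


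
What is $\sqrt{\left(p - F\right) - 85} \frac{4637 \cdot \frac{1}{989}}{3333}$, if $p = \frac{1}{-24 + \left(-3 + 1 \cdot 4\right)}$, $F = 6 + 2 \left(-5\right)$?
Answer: $\frac{9274 i \sqrt{10718}}{75815751} \approx 0.012664 i$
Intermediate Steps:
$F = -4$ ($F = 6 - 10 = -4$)
$p = - \frac{1}{23}$ ($p = \frac{1}{-24 + \left(-3 + 4\right)} = \frac{1}{-24 + 1} = \frac{1}{-23} = - \frac{1}{23} \approx -0.043478$)
$\sqrt{\left(p - F\right) - 85} \frac{4637 \cdot \frac{1}{989}}{3333} = \sqrt{\left(- \frac{1}{23} - -4\right) - 85} \frac{4637 \cdot \frac{1}{989}}{3333} = \sqrt{\left(- \frac{1}{23} + 4\right) - 85} \cdot 4637 \cdot \frac{1}{989} \cdot \frac{1}{3333} = \sqrt{\frac{91}{23} - 85} \cdot \frac{4637}{989} \cdot \frac{1}{3333} = \sqrt{- \frac{1864}{23}} \cdot \frac{4637}{3296337} = \frac{2 i \sqrt{10718}}{23} \cdot \frac{4637}{3296337} = \frac{9274 i \sqrt{10718}}{75815751}$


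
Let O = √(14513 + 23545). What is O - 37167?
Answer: -37167 + √38058 ≈ -36972.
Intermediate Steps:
O = √38058 ≈ 195.08
O - 37167 = √38058 - 37167 = -37167 + √38058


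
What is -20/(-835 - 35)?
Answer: 2/87 ≈ 0.022988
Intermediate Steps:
-20/(-835 - 35) = -20/(-870) = -1/870*(-20) = 2/87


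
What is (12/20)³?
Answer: 27/125 ≈ 0.21600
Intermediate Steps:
(12/20)³ = (12*(1/20))³ = (⅗)³ = 27/125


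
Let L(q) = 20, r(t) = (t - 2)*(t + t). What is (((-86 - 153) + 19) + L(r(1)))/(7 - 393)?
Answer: 100/193 ≈ 0.51814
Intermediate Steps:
r(t) = 2*t*(-2 + t) (r(t) = (-2 + t)*(2*t) = 2*t*(-2 + t))
(((-86 - 153) + 19) + L(r(1)))/(7 - 393) = (((-86 - 153) + 19) + 20)/(7 - 393) = ((-239 + 19) + 20)/(-386) = (-220 + 20)*(-1/386) = -200*(-1/386) = 100/193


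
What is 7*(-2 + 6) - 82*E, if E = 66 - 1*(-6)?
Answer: -5876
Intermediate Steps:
E = 72 (E = 66 + 6 = 72)
7*(-2 + 6) - 82*E = 7*(-2 + 6) - 82*72 = 7*4 - 5904 = 28 - 5904 = -5876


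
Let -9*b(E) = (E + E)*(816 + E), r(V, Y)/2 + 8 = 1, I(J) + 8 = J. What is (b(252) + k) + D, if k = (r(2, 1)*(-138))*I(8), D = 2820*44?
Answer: 64272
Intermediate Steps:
I(J) = -8 + J
r(V, Y) = -14 (r(V, Y) = -16 + 2*1 = -16 + 2 = -14)
D = 124080
b(E) = -2*E*(816 + E)/9 (b(E) = -(E + E)*(816 + E)/9 = -2*E*(816 + E)/9)
k = 0 (k = (-14*(-138))*(-8 + 8) = 1932*0 = 0)
(b(252) + k) + D = (-2/9*252*(816 + 252) + 0) + 124080 = (-2/9*252*1068 + 0) + 124080 = (-59808 + 0) + 124080 = -59808 + 124080 = 64272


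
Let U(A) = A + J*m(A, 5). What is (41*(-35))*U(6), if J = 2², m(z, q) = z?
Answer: -43050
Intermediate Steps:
J = 4
U(A) = 5*A (U(A) = A + 4*A = 5*A)
(41*(-35))*U(6) = (41*(-35))*(5*6) = -1435*30 = -43050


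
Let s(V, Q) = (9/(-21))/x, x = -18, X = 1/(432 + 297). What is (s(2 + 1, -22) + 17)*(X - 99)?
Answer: -3685825/2187 ≈ -1685.3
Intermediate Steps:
X = 1/729 ≈ 0.0013717
s(V, Q) = 1/42 (s(V, Q) = (9/(-21))/(-18) = (9*(-1/21))*(-1/18) = -3/7*(-1/18) = 1/42)
(s(2 + 1, -22) + 17)*(X - 99) = (1/42 + 17)*(1/729 - 99) = (715/42)*(-72170/729) = -3685825/2187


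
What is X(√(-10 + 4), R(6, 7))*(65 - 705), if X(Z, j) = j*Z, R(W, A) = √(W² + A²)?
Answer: -640*I*√510 ≈ -14453.0*I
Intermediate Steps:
R(W, A) = √(A² + W²)
X(Z, j) = Z*j
X(√(-10 + 4), R(6, 7))*(65 - 705) = (√(-10 + 4)*√(7² + 6²))*(65 - 705) = (√(-6)*√(49 + 36))*(-640) = ((I*√6)*√85)*(-640) = (I*√510)*(-640) = -640*I*√510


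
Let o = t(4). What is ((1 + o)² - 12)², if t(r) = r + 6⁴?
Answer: 2864857522921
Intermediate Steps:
t(r) = 1296 + r (t(r) = r + 1296 = 1296 + r)
o = 1300 (o = 1296 + 4 = 1300)
((1 + o)² - 12)² = ((1 + 1300)² - 12)² = (1301² - 12)² = (1692601 - 12)² = 1692589² = 2864857522921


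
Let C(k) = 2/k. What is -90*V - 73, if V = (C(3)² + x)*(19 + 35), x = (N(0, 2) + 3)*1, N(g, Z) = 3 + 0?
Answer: -31393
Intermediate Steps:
N(g, Z) = 3
x = 6 (x = (3 + 3)*1 = 6*1 = 6)
V = 348 (V = ((2/3)² + 6)*(19 + 35) = ((2*(⅓))² + 6)*54 = ((⅔)² + 6)*54 = (4/9 + 6)*54 = (58/9)*54 = 348)
-90*V - 73 = -90*348 - 73 = -31320 - 73 = -31393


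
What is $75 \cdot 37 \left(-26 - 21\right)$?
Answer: $-130425$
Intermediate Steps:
$75 \cdot 37 \left(-26 - 21\right) = 2775 \left(-26 - 21\right) = 2775 \left(-47\right) = -130425$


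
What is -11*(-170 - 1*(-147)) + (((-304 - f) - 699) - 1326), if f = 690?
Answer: -2766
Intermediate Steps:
-11*(-170 - 1*(-147)) + (((-304 - f) - 699) - 1326) = -11*(-170 - 1*(-147)) + (((-304 - 1*690) - 699) - 1326) = -11*(-170 + 147) + (((-304 - 690) - 699) - 1326) = -11*(-23) + ((-994 - 699) - 1326) = 253 + (-1693 - 1326) = 253 - 3019 = -2766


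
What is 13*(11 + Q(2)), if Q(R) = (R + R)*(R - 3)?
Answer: 91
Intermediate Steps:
Q(R) = 2*R*(-3 + R) (Q(R) = (2*R)*(-3 + R) = 2*R*(-3 + R))
13*(11 + Q(2)) = 13*(11 + 2*2*(-3 + 2)) = 13*(11 + 2*2*(-1)) = 13*(11 - 4) = 13*7 = 91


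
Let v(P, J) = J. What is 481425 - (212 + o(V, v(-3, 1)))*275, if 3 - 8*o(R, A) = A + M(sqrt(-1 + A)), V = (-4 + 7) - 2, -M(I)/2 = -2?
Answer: 1692775/4 ≈ 4.2319e+5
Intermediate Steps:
M(I) = 4 (M(I) = -2*(-2) = 4)
V = 1 (V = 3 - 2 = 1)
o(R, A) = -1/8 - A/8 (o(R, A) = 3/8 - (A + 4)/8 = 3/8 - (4 + A)/8 = 3/8 + (-1/2 - A/8) = -1/8 - A/8)
481425 - (212 + o(V, v(-3, 1)))*275 = 481425 - (212 + (-1/8 - 1/8*1))*275 = 481425 - (212 + (-1/8 - 1/8))*275 = 481425 - (212 - 1/4)*275 = 481425 - 847*275/4 = 481425 - 1*232925/4 = 481425 - 232925/4 = 1692775/4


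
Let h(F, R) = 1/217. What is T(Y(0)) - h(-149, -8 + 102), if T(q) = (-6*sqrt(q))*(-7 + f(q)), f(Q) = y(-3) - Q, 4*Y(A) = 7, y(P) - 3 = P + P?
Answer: -1/217 + 141*sqrt(7)/4 ≈ 93.258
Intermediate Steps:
y(P) = 3 + 2*P (y(P) = 3 + (P + P) = 3 + 2*P)
Y(A) = 7/4 (Y(A) = (1/4)*7 = 7/4)
f(Q) = -3 - Q (f(Q) = (3 + 2*(-3)) - Q = (3 - 6) - Q = -3 - Q)
h(F, R) = 1/217
T(q) = -6*sqrt(q)*(-10 - q) (T(q) = (-6*sqrt(q))*(-7 + (-3 - q)) = (-6*sqrt(q))*(-10 - q) = -6*sqrt(q)*(-10 - q))
T(Y(0)) - h(-149, -8 + 102) = 6*sqrt(7/4)*(10 + 7/4) - 1*1/217 = 6*(sqrt(7)/2)*(47/4) - 1/217 = 141*sqrt(7)/4 - 1/217 = -1/217 + 141*sqrt(7)/4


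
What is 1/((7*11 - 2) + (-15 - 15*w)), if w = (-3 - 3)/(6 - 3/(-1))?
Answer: 1/70 ≈ 0.014286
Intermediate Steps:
w = -⅔ (w = -6/(6 - 3*(-1)) = -6/(6 + 3) = -6/9 = -6*⅑ = -⅔ ≈ -0.66667)
1/((7*11 - 2) + (-15 - 15*w)) = 1/((7*11 - 2) + (-15 - 15*(-⅔))) = 1/((77 - 2) + (-15 + 10)) = 1/(75 - 5) = 1/70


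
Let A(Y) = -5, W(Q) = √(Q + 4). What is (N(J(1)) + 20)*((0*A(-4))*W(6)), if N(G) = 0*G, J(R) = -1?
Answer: 0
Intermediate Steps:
W(Q) = √(4 + Q)
N(G) = 0
(N(J(1)) + 20)*((0*A(-4))*W(6)) = (0 + 20)*((0*(-5))*√(4 + 6)) = 20*(0*√10) = 20*0 = 0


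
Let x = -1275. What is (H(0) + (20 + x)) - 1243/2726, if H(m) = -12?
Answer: -3455085/2726 ≈ -1267.5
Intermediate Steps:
(H(0) + (20 + x)) - 1243/2726 = (-12 + (20 - 1275)) - 1243/2726 = (-12 - 1255) - 1243*1/2726 = -1267 - 1243/2726 = -3455085/2726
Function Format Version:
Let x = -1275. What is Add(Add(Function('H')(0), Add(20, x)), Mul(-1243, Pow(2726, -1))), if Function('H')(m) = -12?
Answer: Rational(-3455085, 2726) ≈ -1267.5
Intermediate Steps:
Add(Add(Function('H')(0), Add(20, x)), Mul(-1243, Pow(2726, -1))) = Add(Add(-12, Add(20, -1275)), Mul(-1243, Pow(2726, -1))) = Add(Add(-12, -1255), Mul(-1243, Rational(1, 2726))) = Add(-1267, Rational(-1243, 2726)) = Rational(-3455085, 2726)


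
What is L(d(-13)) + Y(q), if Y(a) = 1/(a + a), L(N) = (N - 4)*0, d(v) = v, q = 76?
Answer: 1/152 ≈ 0.0065789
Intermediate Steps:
L(N) = 0 (L(N) = (-4 + N)*0 = 0)
Y(a) = 1/(2*a)
L(d(-13)) + Y(q) = 0 + (½)/76 = 0 + (½)*(1/76) = 0 + 1/152 = 1/152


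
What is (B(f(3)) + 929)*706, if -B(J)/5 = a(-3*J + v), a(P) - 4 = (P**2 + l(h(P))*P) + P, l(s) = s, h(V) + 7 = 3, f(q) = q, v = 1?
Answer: 331114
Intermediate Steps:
h(V) = -4 (h(V) = -7 + 3 = -4)
a(P) = 4 + P**2 - 3*P (a(P) = 4 + ((P**2 - 4*P) + P) = 4 + (P**2 - 3*P) = 4 + P**2 - 3*P)
B(J) = -5 - 45*J - 5*(1 - 3*J)**2 (B(J) = -5*(4 + (-3*J + 1)**2 - 3*(-3*J + 1)) = -5*(4 + (1 - 3*J)**2 - 3*(1 - 3*J)) = -5*(4 + (1 - 3*J)**2 + (-3 + 9*J)) = -5*(1 + (1 - 3*J)**2 + 9*J) = -5 - 45*J - 5*(1 - 3*J)**2)
(B(f(3)) + 929)*706 = ((-10 - 45*3**2 - 15*3) + 929)*706 = ((-10 - 45*9 - 45) + 929)*706 = ((-10 - 405 - 45) + 929)*706 = (-460 + 929)*706 = 469*706 = 331114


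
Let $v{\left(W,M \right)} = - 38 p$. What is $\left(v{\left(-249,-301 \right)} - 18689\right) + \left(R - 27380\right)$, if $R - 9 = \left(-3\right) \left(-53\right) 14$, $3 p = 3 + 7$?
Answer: $- \frac{131882}{3} \approx -43961.0$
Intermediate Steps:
$p = \frac{10}{3}$ ($p = \frac{3 + 7}{3} = \frac{1}{3} \cdot 10 = \frac{10}{3} \approx 3.3333$)
$v{\left(W,M \right)} = - \frac{380}{3}$ ($v{\left(W,M \right)} = - \frac{38 \cdot 10}{3} = \left(-1\right) \frac{380}{3} = - \frac{380}{3}$)
$R = 2235$ ($R = 9 + \left(-3\right) \left(-53\right) 14 = 9 + 159 \cdot 14 = 9 + 2226 = 2235$)
$\left(v{\left(-249,-301 \right)} - 18689\right) + \left(R - 27380\right) = \left(- \frac{380}{3} - 18689\right) + \left(2235 - 27380\right) = - \frac{56447}{3} + \left(2235 - 27380\right) = - \frac{56447}{3} - 25145 = - \frac{131882}{3}$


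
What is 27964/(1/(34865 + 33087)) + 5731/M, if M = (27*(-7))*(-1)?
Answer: 359139644323/189 ≈ 1.9002e+9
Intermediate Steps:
M = 189 (M = -189*(-1) = 189)
27964/(1/(34865 + 33087)) + 5731/M = 27964/(1/(34865 + 33087)) + 5731/189 = 27964/(1/67952) + 5731*(1/189) = 27964/(1/67952) + 5731/189 = 27964*67952 + 5731/189 = 1900209728 + 5731/189 = 359139644323/189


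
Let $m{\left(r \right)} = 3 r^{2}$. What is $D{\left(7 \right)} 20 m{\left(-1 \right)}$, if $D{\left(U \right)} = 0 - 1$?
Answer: $-60$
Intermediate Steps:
$D{\left(U \right)} = -1$
$D{\left(7 \right)} 20 m{\left(-1 \right)} = \left(-1\right) 20 \cdot 3 \left(-1\right)^{2} = - 20 \cdot 3 \cdot 1 = \left(-20\right) 3 = -60$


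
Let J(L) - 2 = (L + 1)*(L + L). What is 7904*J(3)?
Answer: 205504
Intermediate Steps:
J(L) = 2 + 2*L*(1 + L) (J(L) = 2 + (L + 1)*(L + L) = 2 + (1 + L)*(2*L) = 2 + 2*L*(1 + L))
7904*J(3) = 7904*(2 + 2*3 + 2*3**2) = 7904*(2 + 6 + 2*9) = 7904*(2 + 6 + 18) = 7904*26 = 205504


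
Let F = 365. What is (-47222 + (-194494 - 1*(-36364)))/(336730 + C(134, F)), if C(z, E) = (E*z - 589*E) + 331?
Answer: -102676/85493 ≈ -1.2010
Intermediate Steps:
C(z, E) = 331 - 589*E + E*z (C(z, E) = (-589*E + E*z) + 331 = 331 - 589*E + E*z)
(-47222 + (-194494 - 1*(-36364)))/(336730 + C(134, F)) = (-47222 + (-194494 - 1*(-36364)))/(336730 + (331 - 589*365 + 365*134)) = (-47222 + (-194494 + 36364))/(336730 + (331 - 214985 + 48910)) = (-47222 - 158130)/(336730 - 165744) = -205352/170986 = -205352*1/170986 = -102676/85493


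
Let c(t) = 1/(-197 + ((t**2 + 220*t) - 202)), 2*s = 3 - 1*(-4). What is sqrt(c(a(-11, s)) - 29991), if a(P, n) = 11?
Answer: I*sqrt(15289291598)/714 ≈ 173.18*I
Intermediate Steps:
s = 7/2 (s = (3 - 1*(-4))/2 = (3 + 4)/2 = (1/2)*7 = 7/2 ≈ 3.5000)
c(t) = 1/(-399 + t**2 + 220*t) (c(t) = 1/(-197 + (-202 + t**2 + 220*t)) = 1/(-399 + t**2 + 220*t))
sqrt(c(a(-11, s)) - 29991) = sqrt(1/(-399 + 11**2 + 220*11) - 29991) = sqrt(1/(-399 + 121 + 2420) - 29991) = sqrt(1/2142 - 29991) = sqrt(-64240721/2142) = I*sqrt(15289291598)/714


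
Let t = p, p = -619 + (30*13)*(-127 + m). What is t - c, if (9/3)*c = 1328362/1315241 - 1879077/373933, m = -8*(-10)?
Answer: -27956062773929680/1475436038559 ≈ -18948.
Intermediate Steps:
m = 80
c = -1974720724811/1475436038559 (c = (1328362/1315241 - 1879077/373933)/3 = (1/3)*(-1974720724811/491812012853) = -1974720724811/1475436038559 ≈ -1.3384)
p = -18949 (p = -619 + (30*13)*(-127 + 80) = -619 + 390*(-47) = -619 - 18330 = -18949)
t = -18949
t - c = -18949 - 1*(-1974720724811/1475436038559) = -18949 + 1974720724811/1475436038559 = -27956062773929680/1475436038559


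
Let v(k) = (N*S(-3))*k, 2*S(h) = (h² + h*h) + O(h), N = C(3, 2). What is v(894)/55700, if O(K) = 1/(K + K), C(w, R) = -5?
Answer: -15943/22280 ≈ -0.71557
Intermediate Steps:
N = -5
O(K) = 1/(2*K)
S(h) = h² + 1/(4*h) (S(h) = ((h² + h*h) + 1/(2*h))/2 = ((h² + h²) + 1/(2*h))/2 = (2*h² + 1/(2*h))/2 = (1/(2*h) + 2*h²)/2 = h² + 1/(4*h))
v(k) = -535*k/12 (v(k) = (-5*(¼ + (-3)³)/(-3))*k = (-(-5)*(¼ - 27)/3)*k = (-(-5)*(-107)/(3*4))*k = (-5*107/12)*k = -535*k/12)
v(894)/55700 = -535/12*894/55700 = -79715/2*1/55700 = -15943/22280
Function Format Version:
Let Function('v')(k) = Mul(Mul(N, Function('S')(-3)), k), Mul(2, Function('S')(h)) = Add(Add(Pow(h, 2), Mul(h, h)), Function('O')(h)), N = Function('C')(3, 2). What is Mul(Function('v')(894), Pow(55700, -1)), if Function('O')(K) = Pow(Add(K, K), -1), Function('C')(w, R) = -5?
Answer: Rational(-15943, 22280) ≈ -0.71557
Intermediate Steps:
N = -5
Function('O')(K) = Mul(Rational(1, 2), Pow(K, -1)) (Function('O')(K) = Pow(Mul(2, K), -1) = Mul(Rational(1, 2), Pow(K, -1)))
Function('S')(h) = Add(Pow(h, 2), Mul(Rational(1, 4), Pow(h, -1))) (Function('S')(h) = Mul(Rational(1, 2), Add(Add(Pow(h, 2), Mul(h, h)), Mul(Rational(1, 2), Pow(h, -1)))) = Mul(Rational(1, 2), Add(Add(Pow(h, 2), Pow(h, 2)), Mul(Rational(1, 2), Pow(h, -1)))) = Mul(Rational(1, 2), Add(Mul(2, Pow(h, 2)), Mul(Rational(1, 2), Pow(h, -1)))) = Mul(Rational(1, 2), Add(Mul(Rational(1, 2), Pow(h, -1)), Mul(2, Pow(h, 2)))) = Add(Pow(h, 2), Mul(Rational(1, 4), Pow(h, -1))))
Function('v')(k) = Mul(Rational(-535, 12), k) (Function('v')(k) = Mul(Mul(-5, Mul(Pow(-3, -1), Add(Rational(1, 4), Pow(-3, 3)))), k) = Mul(Mul(-5, Mul(Rational(-1, 3), Add(Rational(1, 4), -27))), k) = Mul(Mul(-5, Mul(Rational(-1, 3), Rational(-107, 4))), k) = Mul(Mul(-5, Rational(107, 12)), k) = Mul(Rational(-535, 12), k))
Mul(Function('v')(894), Pow(55700, -1)) = Mul(Mul(Rational(-535, 12), 894), Pow(55700, -1)) = Mul(Rational(-79715, 2), Rational(1, 55700)) = Rational(-15943, 22280)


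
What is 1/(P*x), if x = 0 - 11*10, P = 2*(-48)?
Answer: 1/10560 ≈ 9.4697e-5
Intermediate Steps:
P = -96
x = -110 (x = 0 - 110 = -110)
1/(P*x) = 1/(-96*(-110)) = 1/10560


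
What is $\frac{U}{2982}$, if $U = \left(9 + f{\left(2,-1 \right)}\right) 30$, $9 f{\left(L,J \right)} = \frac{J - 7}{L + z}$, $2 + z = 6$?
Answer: $\frac{1195}{13419} \approx 0.089053$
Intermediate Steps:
$z = 4$ ($z = -2 + 6 = 4$)
$f{\left(L,J \right)} = \frac{-7 + J}{9 \left(4 + L\right)}$ ($f{\left(L,J \right)} = \frac{\left(J - 7\right) \frac{1}{L + 4}}{9} = \frac{\left(-7 + J\right) \frac{1}{4 + L}}{9} = \frac{\frac{1}{4 + L} \left(-7 + J\right)}{9} = \frac{-7 + J}{9 \left(4 + L\right)}$)
$U = \frac{2390}{9}$ ($U = \left(9 + \frac{-7 - 1}{9 \left(4 + 2\right)}\right) 30 = \left(9 + \frac{1}{9} \cdot \frac{1}{6} \left(-8\right)\right) 30 = \left(9 - \frac{4}{27}\right) 30 = \frac{239}{27} \cdot 30 = \frac{2390}{9} \approx 265.56$)
$\frac{U}{2982} = \frac{2390}{9 \cdot 2982} = \frac{2390}{9} \cdot \frac{1}{2982} = \frac{1195}{13419}$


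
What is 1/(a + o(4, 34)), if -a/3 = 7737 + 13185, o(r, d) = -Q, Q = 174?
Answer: -1/62940 ≈ -1.5888e-5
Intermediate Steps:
o(r, d) = -174 (o(r, d) = -1*174 = -174)
a = -62766 (a = -3*(7737 + 13185) = -3*20922 = -62766)
1/(a + o(4, 34)) = 1/(-62766 - 174) = 1/(-62940) = -1/62940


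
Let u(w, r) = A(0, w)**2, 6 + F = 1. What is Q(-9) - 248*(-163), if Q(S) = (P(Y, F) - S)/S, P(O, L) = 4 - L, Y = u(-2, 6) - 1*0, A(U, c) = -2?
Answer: 40422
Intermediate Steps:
F = -5 (F = -6 + 1 = -5)
u(w, r) = 4 (u(w, r) = (-2)**2 = 4)
Y = 4 (Y = 4 - 1*0 = 4 + 0 = 4)
Q(S) = (9 - S)/S (Q(S) = ((4 - 1*(-5)) - S)/S = ((4 + 5) - S)/S = (9 - S)/S)
Q(-9) - 248*(-163) = (9 - 1*(-9))/(-9) - 248*(-163) = -(9 + 9)/9 + 40424 = -1/9*18 + 40424 = -2 + 40424 = 40422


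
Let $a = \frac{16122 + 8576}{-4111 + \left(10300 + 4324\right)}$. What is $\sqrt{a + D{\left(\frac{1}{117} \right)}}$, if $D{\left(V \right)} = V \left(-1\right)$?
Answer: $\frac{\sqrt{393490961357}}{410007} \approx 1.5299$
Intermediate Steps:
$a = \frac{24698}{10513}$ ($a = \frac{24698}{-4111 + 14624} = \frac{24698}{10513} \approx 2.3493$)
$D{\left(V \right)} = - V$
$\sqrt{a + D{\left(\frac{1}{117} \right)}} = \sqrt{\frac{24698}{10513} - \frac{1}{117}} = \sqrt{\frac{2879153}{1230021}} = \frac{\sqrt{393490961357}}{410007}$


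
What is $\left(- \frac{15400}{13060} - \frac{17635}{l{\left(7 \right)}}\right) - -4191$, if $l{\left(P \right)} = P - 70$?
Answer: $\frac{183880694}{41139} \approx 4469.7$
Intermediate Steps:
$l{\left(P \right)} = -70 + P$
$\left(- \frac{15400}{13060} - \frac{17635}{l{\left(7 \right)}}\right) - -4191 = \left(- \frac{15400}{13060} - \frac{17635}{-70 + 7}\right) - -4191 = \left(\left(-15400\right) \frac{1}{13060} - \frac{17635}{-63}\right) + 4191 = \left(- \frac{770}{653} - - \frac{17635}{63}\right) + 4191 = \left(- \frac{770}{653} + \frac{17635}{63}\right) + 4191 = \frac{11467145}{41139} + 4191 = \frac{183880694}{41139}$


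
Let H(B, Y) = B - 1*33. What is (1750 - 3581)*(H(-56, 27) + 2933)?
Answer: -5207364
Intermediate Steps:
H(B, Y) = -33 + B (H(B, Y) = B - 33 = -33 + B)
(1750 - 3581)*(H(-56, 27) + 2933) = (1750 - 3581)*((-33 - 56) + 2933) = -1831*(-89 + 2933) = -1831*2844 = -5207364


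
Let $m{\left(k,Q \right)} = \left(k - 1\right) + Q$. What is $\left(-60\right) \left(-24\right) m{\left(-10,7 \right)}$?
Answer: $-5760$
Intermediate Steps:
$m{\left(k,Q \right)} = -1 + Q + k$ ($m{\left(k,Q \right)} = \left(-1 + k\right) + Q = -1 + Q + k$)
$\left(-60\right) \left(-24\right) m{\left(-10,7 \right)} = \left(-60\right) \left(-24\right) \left(-1 + 7 - 10\right) = 1440 \left(-4\right) = -5760$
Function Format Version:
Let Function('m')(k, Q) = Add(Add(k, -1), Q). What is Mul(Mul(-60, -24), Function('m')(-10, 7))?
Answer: -5760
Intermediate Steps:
Function('m')(k, Q) = Add(-1, Q, k) (Function('m')(k, Q) = Add(Add(-1, k), Q) = Add(-1, Q, k))
Mul(Mul(-60, -24), Function('m')(-10, 7)) = Mul(Mul(-60, -24), Add(-1, 7, -10)) = Mul(1440, -4) = -5760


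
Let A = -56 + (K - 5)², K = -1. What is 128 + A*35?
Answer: -572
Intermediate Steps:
A = -20 (A = -56 + (-1 - 5)² = -56 + (-6)² = -56 + 36 = -20)
128 + A*35 = 128 - 20*35 = 128 - 700 = -572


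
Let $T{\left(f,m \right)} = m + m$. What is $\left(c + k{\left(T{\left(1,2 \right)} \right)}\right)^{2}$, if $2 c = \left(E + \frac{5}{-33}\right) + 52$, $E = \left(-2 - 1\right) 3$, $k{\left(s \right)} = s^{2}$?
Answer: $\frac{1525225}{1089} \approx 1400.6$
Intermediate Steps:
$T{\left(f,m \right)} = 2 m$
$E = -9$ ($E = \left(-3\right) 3 = -9$)
$c = \frac{707}{33}$ ($c = \frac{\left(-9 + \frac{5}{-33}\right) + 52}{2} = \frac{\left(-9 + 5 \left(- \frac{1}{33}\right)\right) + 52}{2} = \frac{\left(-9 - \frac{5}{33}\right) + 52}{2} = \frac{- \frac{302}{33} + 52}{2} = \frac{1}{2} \cdot \frac{1414}{33} = \frac{707}{33} \approx 21.424$)
$\left(c + k{\left(T{\left(1,2 \right)} \right)}\right)^{2} = \left(\frac{707}{33} + \left(2 \cdot 2\right)^{2}\right)^{2} = \left(\frac{707}{33} + 4^{2}\right)^{2} = \left(\frac{707}{33} + 16\right)^{2} = \left(\frac{1235}{33}\right)^{2} = \frac{1525225}{1089}$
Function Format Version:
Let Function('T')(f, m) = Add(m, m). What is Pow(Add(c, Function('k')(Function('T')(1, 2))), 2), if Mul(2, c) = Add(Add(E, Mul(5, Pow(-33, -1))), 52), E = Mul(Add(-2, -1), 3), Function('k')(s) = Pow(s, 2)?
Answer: Rational(1525225, 1089) ≈ 1400.6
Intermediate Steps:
Function('T')(f, m) = Mul(2, m)
E = -9 (E = Mul(-3, 3) = -9)
c = Rational(707, 33) (c = Mul(Rational(1, 2), Add(Add(-9, Mul(5, Pow(-33, -1))), 52)) = Mul(Rational(1, 2), Add(Add(-9, Mul(5, Rational(-1, 33))), 52)) = Mul(Rational(1, 2), Add(Add(-9, Rational(-5, 33)), 52)) = Mul(Rational(1, 2), Add(Rational(-302, 33), 52)) = Mul(Rational(1, 2), Rational(1414, 33)) = Rational(707, 33) ≈ 21.424)
Pow(Add(c, Function('k')(Function('T')(1, 2))), 2) = Pow(Add(Rational(707, 33), Pow(Mul(2, 2), 2)), 2) = Pow(Add(Rational(707, 33), Pow(4, 2)), 2) = Pow(Add(Rational(707, 33), 16), 2) = Pow(Rational(1235, 33), 2) = Rational(1525225, 1089)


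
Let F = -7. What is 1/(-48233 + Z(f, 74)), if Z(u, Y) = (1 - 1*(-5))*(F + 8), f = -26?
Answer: -1/48227 ≈ -2.0735e-5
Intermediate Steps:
Z(u, Y) = 6 (Z(u, Y) = (1 - 1*(-5))*(-7 + 8) = (1 + 5)*1 = 6*1 = 6)
1/(-48233 + Z(f, 74)) = 1/(-48233 + 6) = 1/(-48227) = -1/48227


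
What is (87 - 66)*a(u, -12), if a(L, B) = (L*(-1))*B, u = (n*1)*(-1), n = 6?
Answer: -1512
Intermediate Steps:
u = -6 (u = (6*1)*(-1) = 6*(-1) = -6)
a(L, B) = -B*L (a(L, B) = (-L)*B = -B*L)
(87 - 66)*a(u, -12) = (87 - 66)*(-1*(-12)*(-6)) = 21*(-72) = -1512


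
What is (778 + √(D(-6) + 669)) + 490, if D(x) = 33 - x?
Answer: 1268 + 2*√177 ≈ 1294.6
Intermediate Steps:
(778 + √(D(-6) + 669)) + 490 = (778 + √((33 - 1*(-6)) + 669)) + 490 = (778 + √((33 + 6) + 669)) + 490 = (778 + √(39 + 669)) + 490 = (778 + √708) + 490 = (778 + 2*√177) + 490 = 1268 + 2*√177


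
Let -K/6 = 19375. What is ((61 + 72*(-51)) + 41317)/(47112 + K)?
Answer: -18853/34569 ≈ -0.54537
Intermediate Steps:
K = -116250 (K = -6*19375 = -116250)
((61 + 72*(-51)) + 41317)/(47112 + K) = ((61 + 72*(-51)) + 41317)/(47112 - 116250) = ((61 - 3672) + 41317)/(-69138) = (-3611 + 41317)*(-1/69138) = 37706*(-1/69138) = -18853/34569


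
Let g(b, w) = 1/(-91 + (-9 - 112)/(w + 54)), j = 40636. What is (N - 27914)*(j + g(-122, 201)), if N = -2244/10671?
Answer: -47057659347404263/41485291 ≈ -1.1343e+9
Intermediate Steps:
g(b, w) = 1/(-91 - 121/(54 + w))
N = -748/3557 (N = -2244*1/10671 = -748/3557 ≈ -0.21029)
(N - 27914)*(j + g(-122, 201)) = (-748/3557 - 27914)*(40636 + (-54 - 1*201)/(5035 + 91*201)) = -99290846*(40636 + (-54 - 201)/(5035 + 18291))/3557 = -99290846*(40636 - 255/23326)/3557 = -99290846/3557*947875081/23326 = -47057659347404263/41485291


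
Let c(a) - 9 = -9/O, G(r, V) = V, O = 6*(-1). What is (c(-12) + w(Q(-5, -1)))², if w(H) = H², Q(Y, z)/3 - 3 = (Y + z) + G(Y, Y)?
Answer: 1375929/4 ≈ 3.4398e+5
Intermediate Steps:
O = -6
Q(Y, z) = 9 + 3*z + 6*Y (Q(Y, z) = 9 + 3*((Y + z) + Y) = 9 + 3*(z + 2*Y) = 9 + (3*z + 6*Y) = 9 + 3*z + 6*Y)
c(a) = 21/2 (c(a) = 9 - 9/(-6) = 9 - 9*(-⅙) = 9 + 3/2 = 21/2)
(c(-12) + w(Q(-5, -1)))² = (21/2 + (9 + 3*(-1) + 6*(-5))²)² = (21/2 + (9 - 3 - 30)²)² = (21/2 + (-24)²)² = (21/2 + 576)² = (1173/2)² = 1375929/4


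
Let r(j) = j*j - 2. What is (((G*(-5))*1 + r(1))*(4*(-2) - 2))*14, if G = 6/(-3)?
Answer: -1260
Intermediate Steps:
G = -2 (G = 6*(-⅓) = -2)
r(j) = -2 + j² (r(j) = j² - 2 = -2 + j²)
(((G*(-5))*1 + r(1))*(4*(-2) - 2))*14 = ((-2*(-5)*1 + (-2 + 1²))*(4*(-2) - 2))*14 = ((10*1 + (-2 + 1))*(-8 - 2))*14 = ((10 - 1)*(-10))*14 = (9*(-10))*14 = -90*14 = -1260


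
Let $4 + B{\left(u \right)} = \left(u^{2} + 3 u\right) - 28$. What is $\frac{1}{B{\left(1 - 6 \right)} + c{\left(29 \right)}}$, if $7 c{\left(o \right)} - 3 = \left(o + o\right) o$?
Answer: $\frac{7}{1531} \approx 0.0045722$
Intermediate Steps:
$B{\left(u \right)} = -32 + u^{2} + 3 u$ ($B{\left(u \right)} = -4 - \left(28 - u^{2} - 3 u\right) = -4 + \left(-28 + u^{2} + 3 u\right) = -32 + u^{2} + 3 u$)
$c{\left(o \right)} = \frac{3}{7} + \frac{2 o^{2}}{7}$ ($c{\left(o \right)} = \frac{3}{7} + \frac{\left(o + o\right) o}{7} = \frac{3}{7} + \frac{2 o o}{7} = \frac{3}{7} + \frac{2 o^{2}}{7}$)
$\frac{1}{B{\left(1 - 6 \right)} + c{\left(29 \right)}} = \frac{1}{\left(-32 + \left(1 - 6\right)^{2} + 3 \left(1 - 6\right)\right) + \left(\frac{3}{7} + \frac{2 \cdot 29^{2}}{7}\right)} = \frac{1}{\left(-32 + \left(1 - 6\right)^{2} + 3 \left(1 - 6\right)\right) + \left(\frac{3}{7} + \frac{2}{7} \cdot 841\right)} = \frac{1}{\left(-32 + \left(-5\right)^{2} + 3 \left(-5\right)\right) + \left(\frac{3}{7} + \frac{1682}{7}\right)} = \frac{1}{\left(-32 + 25 - 15\right) + \frac{1685}{7}} = \frac{1}{-22 + \frac{1685}{7}} = \frac{1}{\frac{1531}{7}} = \frac{7}{1531}$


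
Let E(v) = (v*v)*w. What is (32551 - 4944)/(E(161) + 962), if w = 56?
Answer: 27607/1452538 ≈ 0.019006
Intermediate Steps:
E(v) = 56*v**2 (E(v) = (v*v)*56 = v**2*56 = 56*v**2)
(32551 - 4944)/(E(161) + 962) = (32551 - 4944)/(56*161**2 + 962) = 27607/(56*25921 + 962) = 27607/(1451576 + 962) = 27607/1452538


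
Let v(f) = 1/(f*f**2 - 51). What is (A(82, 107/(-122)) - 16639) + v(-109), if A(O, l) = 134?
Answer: -21375295401/1295080 ≈ -16505.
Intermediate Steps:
v(f) = 1/(-51 + f**3) (v(f) = 1/(f**3 - 51) = 1/(-51 + f**3))
(A(82, 107/(-122)) - 16639) + v(-109) = (134 - 16639) + 1/(-51 + (-109)**3) = -16505 + 1/(-51 - 1295029) = -16505 + 1/(-1295080) = -16505 - 1/1295080 = -21375295401/1295080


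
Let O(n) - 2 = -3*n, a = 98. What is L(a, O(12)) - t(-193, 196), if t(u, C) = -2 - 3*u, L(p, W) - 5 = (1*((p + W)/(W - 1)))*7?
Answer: -2924/5 ≈ -584.80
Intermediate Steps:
O(n) = 2 - 3*n
L(p, W) = 5 + 7*(W + p)/(-1 + W) (L(p, W) = 5 + (1*((p + W)/(W - 1)))*7 = 5 + (1*((W + p)/(-1 + W)))*7 = 5 + ((W + p)/(-1 + W))*7 = 5 + 7*(W + p)/(-1 + W))
L(a, O(12)) - t(-193, 196) = (-5 + 7*98 + 12*(2 - 3*12))/(-1 + (2 - 3*12)) - (-2 - 3*(-193)) = (-5 + 686 + 12*(2 - 36))/(-1 + (2 - 36)) - (-2 + 579) = (-5 + 686 + 12*(-34))/(-1 - 34) - 1*577 = (-5 + 686 - 408)/(-35) - 577 = -1/35*273 - 577 = -39/5 - 577 = -2924/5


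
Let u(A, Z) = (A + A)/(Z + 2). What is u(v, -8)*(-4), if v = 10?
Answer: 40/3 ≈ 13.333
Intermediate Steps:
u(A, Z) = 2*A/(2 + Z) (u(A, Z) = (2*A)/(2 + Z) = 2*A/(2 + Z))
u(v, -8)*(-4) = (2*10/(2 - 8))*(-4) = (2*10/(-6))*(-4) = (2*10*(-⅙))*(-4) = -10/3*(-4) = 40/3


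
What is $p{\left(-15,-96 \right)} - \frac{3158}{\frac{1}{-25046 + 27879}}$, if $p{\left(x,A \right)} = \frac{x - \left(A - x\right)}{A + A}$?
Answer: $- \frac{286291659}{32} \approx -8.9466 \cdot 10^{6}$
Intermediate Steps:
$p{\left(x,A \right)} = \frac{- A + 2 x}{2 A}$
$p{\left(-15,-96 \right)} - \frac{3158}{\frac{1}{-25046 + 27879}} = \frac{-15 - -48}{-96} - \frac{3158}{\frac{1}{-25046 + 27879}} = - \frac{-15 + 48}{96} - \frac{3158}{\frac{1}{2833}} = \left(- \frac{1}{96}\right) 33 - 3158 \frac{1}{\frac{1}{2833}} = - \frac{11}{32} - 3158 \cdot 2833 = - \frac{11}{32} - 8946614 = - \frac{286291659}{32}$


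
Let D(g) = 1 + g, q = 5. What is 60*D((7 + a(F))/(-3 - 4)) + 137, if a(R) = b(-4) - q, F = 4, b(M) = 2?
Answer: 1139/7 ≈ 162.71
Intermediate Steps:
a(R) = -3 (a(R) = 2 - 1*5 = 2 - 5 = -3)
60*D((7 + a(F))/(-3 - 4)) + 137 = 60*(1 + (7 - 3)/(-3 - 4)) + 137 = 60*(1 + 4/(-7)) + 137 = 60*(1 + 4*(-⅐)) + 137 = 60*(1 - 4/7) + 137 = 60*(3/7) + 137 = 180/7 + 137 = 1139/7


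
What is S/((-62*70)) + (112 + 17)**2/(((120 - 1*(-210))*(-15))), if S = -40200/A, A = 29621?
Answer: -11883817193/3535266350 ≈ -3.3615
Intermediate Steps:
S = -40200/29621 ≈ -1.3571
S/((-62*70)) + (112 + 17)**2/(((120 - 1*(-210))*(-15))) = -40200/(29621*((-62*70))) + (112 + 17)**2/(((120 - 1*(-210))*(-15))) = -40200/29621/(-4340) + 129**2/(((120 + 210)*(-15))) = -40200/29621*(-1/4340) + 16641/((330*(-15))) = 2010/6427757 + 16641/(-4950) = 2010/6427757 + 16641*(-1/4950) = 2010/6427757 - 1849/550 = -11883817193/3535266350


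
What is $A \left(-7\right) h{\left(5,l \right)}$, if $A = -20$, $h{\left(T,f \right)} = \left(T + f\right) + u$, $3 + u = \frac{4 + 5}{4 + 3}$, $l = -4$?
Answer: $-100$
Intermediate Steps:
$u = - \frac{12}{7}$ ($u = -3 + \frac{4 + 5}{4 + 3} = -3 + \frac{9}{7} = - \frac{12}{7} \approx -1.7143$)
$h{\left(T,f \right)} = - \frac{12}{7} + T + f$ ($h{\left(T,f \right)} = \left(T + f\right) - \frac{12}{7} = - \frac{12}{7} + T + f$)
$A \left(-7\right) h{\left(5,l \right)} = \left(-20\right) \left(-7\right) \left(- \frac{12}{7} + 5 - 4\right) = 140 \left(- \frac{5}{7}\right) = -100$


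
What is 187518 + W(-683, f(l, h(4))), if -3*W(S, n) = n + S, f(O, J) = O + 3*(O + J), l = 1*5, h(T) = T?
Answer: 187735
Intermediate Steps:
l = 5
f(O, J) = 3*J + 4*O (f(O, J) = O + 3*(J + O) = O + (3*J + 3*O) = 3*J + 4*O)
W(S, n) = -S/3 - n/3 (W(S, n) = -(n + S)/3 = -(S + n)/3 = -S/3 - n/3)
187518 + W(-683, f(l, h(4))) = 187518 + (-⅓*(-683) - (3*4 + 4*5)/3) = 187518 + (683/3 - (12 + 20)/3) = 187518 + (683/3 - ⅓*32) = 187518 + (683/3 - 32/3) = 187518 + 217 = 187735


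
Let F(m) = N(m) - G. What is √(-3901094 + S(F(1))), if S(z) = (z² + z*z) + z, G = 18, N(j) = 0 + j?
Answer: I*√3900533 ≈ 1975.0*I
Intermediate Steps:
N(j) = j
F(m) = -18 + m (F(m) = m - 1*18 = m - 18 = -18 + m)
S(z) = z + 2*z² (S(z) = (z² + z²) + z = 2*z² + z = z + 2*z²)
√(-3901094 + S(F(1))) = √(-3901094 + (-18 + 1)*(1 + 2*(-18 + 1))) = √(-3901094 - 17*(1 + 2*(-17))) = √(-3901094 - 17*(1 - 34)) = √(-3901094 - 17*(-33)) = √(-3901094 + 561) = √(-3900533) = I*√3900533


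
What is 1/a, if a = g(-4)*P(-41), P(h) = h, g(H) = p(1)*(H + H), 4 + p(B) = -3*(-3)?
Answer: 1/1640 ≈ 0.00060976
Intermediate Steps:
p(B) = 5 (p(B) = -4 - 3*(-3) = -4 + 9 = 5)
g(H) = 10*H (g(H) = 5*(H + H) = 5*(2*H) = 10*H)
a = 1640 (a = (10*(-4))*(-41) = -40*(-41) = 1640)
1/a = 1/1640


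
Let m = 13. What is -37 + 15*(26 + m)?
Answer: 548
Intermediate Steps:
-37 + 15*(26 + m) = -37 + 15*(26 + 13) = -37 + 15*39 = -37 + 585 = 548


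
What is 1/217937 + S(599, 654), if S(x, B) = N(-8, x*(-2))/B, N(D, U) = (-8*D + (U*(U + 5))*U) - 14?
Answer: -62191894283510/23755133 ≈ -2.6180e+6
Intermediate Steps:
N(D, U) = -14 - 8*D + U²*(5 + U) (N(D, U) = (-8*D + (U*(5 + U))*U) - 14 = (-8*D + U²*(5 + U)) - 14 = -14 - 8*D + U²*(5 + U))
S(x, B) = (50 - 8*x³ + 20*x²)/B (S(x, B) = (-14 + (x*(-2))³ - 8*(-8) + 5*(x*(-2))²)/B = (-14 + (-2*x)³ + 64 + 5*(-2*x)²)/B = (-14 - 8*x³ + 64 + 5*(4*x²))/B = (-14 - 8*x³ + 64 + 20*x²)/B = (50 - 8*x³ + 20*x²)/B)
1/217937 + S(599, 654) = 1/217937 + 2*(25 - 4*599³ + 10*599²)/654 = 1/217937 + 2*(1/654)*(25 - 4*214921799 + 10*358801) = 1/217937 + 2*(1/654)*(25 - 859687196 + 3588010) = 1/217937 + 2*(1/654)*(-856099161) = 1/217937 - 285366387/109 = -62191894283510/23755133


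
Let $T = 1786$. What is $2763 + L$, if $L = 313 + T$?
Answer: $4862$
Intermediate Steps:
$L = 2099$ ($L = 313 + 1786 = 2099$)
$2763 + L = 2763 + 2099 = 4862$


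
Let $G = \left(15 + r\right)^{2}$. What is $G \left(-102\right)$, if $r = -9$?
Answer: $-3672$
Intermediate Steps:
$G = 36$ ($G = \left(15 - 9\right)^{2} = 6^{2} = 36$)
$G \left(-102\right) = 36 \left(-102\right) = -3672$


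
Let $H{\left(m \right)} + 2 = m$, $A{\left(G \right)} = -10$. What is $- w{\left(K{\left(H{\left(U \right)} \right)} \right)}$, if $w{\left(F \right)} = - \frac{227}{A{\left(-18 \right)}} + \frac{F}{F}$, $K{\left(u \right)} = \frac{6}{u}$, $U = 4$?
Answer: $- \frac{237}{10} \approx -23.7$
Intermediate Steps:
$H{\left(m \right)} = -2 + m$
$w{\left(F \right)} = \frac{237}{10}$ ($w{\left(F \right)} = - \frac{227}{-10} + \frac{F}{F} = \left(-227\right) \left(- \frac{1}{10}\right) + 1 = \frac{227}{10} + 1 = \frac{237}{10}$)
$- w{\left(K{\left(H{\left(U \right)} \right)} \right)} = \left(-1\right) \frac{237}{10} = - \frac{237}{10}$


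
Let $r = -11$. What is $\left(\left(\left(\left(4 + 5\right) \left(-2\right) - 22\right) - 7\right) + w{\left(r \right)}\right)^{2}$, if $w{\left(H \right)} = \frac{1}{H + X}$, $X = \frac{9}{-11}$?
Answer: $\frac{37466641}{16900} \approx 2217.0$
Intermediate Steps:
$X = - \frac{9}{11}$ ($X = 9 \left(- \frac{1}{11}\right) = - \frac{9}{11} \approx -0.81818$)
$w{\left(H \right)} = \frac{1}{- \frac{9}{11} + H}$ ($w{\left(H \right)} = \frac{1}{H - \frac{9}{11}} = \frac{1}{- \frac{9}{11} + H}$)
$\left(\left(\left(\left(4 + 5\right) \left(-2\right) - 22\right) - 7\right) + w{\left(r \right)}\right)^{2} = \left(\left(\left(\left(4 + 5\right) \left(-2\right) - 22\right) - 7\right) + \frac{11}{-9 + 11 \left(-11\right)}\right)^{2} = \left(\left(\left(9 \left(-2\right) - 22\right) - 7\right) + \frac{11}{-9 - 121}\right)^{2} = \left(\left(\left(-18 - 22\right) - 7\right) + \frac{11}{-130}\right)^{2} = \left(\left(-40 - 7\right) + 11 \left(- \frac{1}{130}\right)\right)^{2} = \left(-47 - \frac{11}{130}\right)^{2} = \left(- \frac{6121}{130}\right)^{2} = \frac{37466641}{16900}$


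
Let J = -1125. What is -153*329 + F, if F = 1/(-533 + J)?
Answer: -83458747/1658 ≈ -50337.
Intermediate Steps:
F = -1/1658 (F = 1/(-533 - 1125) = 1/(-1658) = -1/1658 ≈ -0.00060314)
-153*329 + F = -153*329 - 1/1658 = -50337 - 1/1658 = -83458747/1658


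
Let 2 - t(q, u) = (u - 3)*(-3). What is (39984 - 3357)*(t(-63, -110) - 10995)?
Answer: -415057164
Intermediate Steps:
t(q, u) = -7 + 3*u (t(q, u) = 2 - (u - 3)*(-3) = 2 - (-3 + u)*(-3) = 2 - (9 - 3*u) = 2 + (-9 + 3*u) = -7 + 3*u)
(39984 - 3357)*(t(-63, -110) - 10995) = (39984 - 3357)*((-7 + 3*(-110)) - 10995) = 36627*((-7 - 330) - 10995) = 36627*(-337 - 10995) = 36627*(-11332) = -415057164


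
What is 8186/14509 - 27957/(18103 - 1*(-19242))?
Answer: -9083813/49258055 ≈ -0.18441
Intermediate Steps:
8186/14509 - 27957/(18103 - 1*(-19242)) = 8186*(1/14509) - 27957/(18103 + 19242) = 8186/14509 - 27957/37345 = -9083813/49258055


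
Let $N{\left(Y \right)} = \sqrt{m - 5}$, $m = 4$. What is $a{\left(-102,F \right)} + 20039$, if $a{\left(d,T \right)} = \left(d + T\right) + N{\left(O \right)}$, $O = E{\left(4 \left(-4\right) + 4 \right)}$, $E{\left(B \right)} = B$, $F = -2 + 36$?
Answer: $19971 + i \approx 19971.0 + 1.0 i$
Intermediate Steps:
$F = 34$
$O = -12$ ($O = 4 \left(-4\right) + 4 = -16 + 4 = -12$)
$N{\left(Y \right)} = i$ ($N{\left(Y \right)} = \sqrt{4 - 5} = \sqrt{-1} = i$)
$a{\left(d,T \right)} = i + T + d$ ($a{\left(d,T \right)} = \left(d + T\right) + i = \left(T + d\right) + i = i + T + d$)
$a{\left(-102,F \right)} + 20039 = \left(i + 34 - 102\right) + 20039 = \left(-68 + i\right) + 20039 = 19971 + i$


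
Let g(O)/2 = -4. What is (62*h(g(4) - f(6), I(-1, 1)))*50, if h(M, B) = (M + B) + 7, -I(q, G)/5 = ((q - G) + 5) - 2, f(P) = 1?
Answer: -21700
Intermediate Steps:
g(O) = -8 (g(O) = 2*(-4) = -8)
I(q, G) = -15 - 5*q + 5*G (I(q, G) = -5*(((q - G) + 5) - 2) = -5*((5 + q - G) - 2) = -5*(3 + q - G) = -15 - 5*q + 5*G)
h(M, B) = 7 + B + M (h(M, B) = (B + M) + 7 = 7 + B + M)
(62*h(g(4) - f(6), I(-1, 1)))*50 = (62*(7 + (-15 - 5*(-1) + 5*1) + (-8 - 1*1)))*50 = (62*(7 + (-15 + 5 + 5) + (-8 - 1)))*50 = (62*(7 - 5 - 9))*50 = (62*(-7))*50 = -434*50 = -21700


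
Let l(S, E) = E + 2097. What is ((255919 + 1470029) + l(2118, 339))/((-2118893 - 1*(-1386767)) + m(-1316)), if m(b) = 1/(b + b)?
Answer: -4549106688/1926955633 ≈ -2.3608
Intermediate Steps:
m(b) = 1/(2*b)
l(S, E) = 2097 + E
((255919 + 1470029) + l(2118, 339))/((-2118893 - 1*(-1386767)) + m(-1316)) = ((255919 + 1470029) + (2097 + 339))/((-2118893 - 1*(-1386767)) + (½)/(-1316)) = (1725948 + 2436)/((-2118893 + 1386767) + (½)*(-1/1316)) = 1728384/(-732126 - 1/2632) = 1728384/(-1926955633/2632) = 1728384*(-2632/1926955633) = -4549106688/1926955633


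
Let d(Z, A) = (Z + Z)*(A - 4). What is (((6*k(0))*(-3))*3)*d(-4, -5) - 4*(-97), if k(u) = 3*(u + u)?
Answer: 388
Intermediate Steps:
k(u) = 6*u (k(u) = 3*(2*u) = 6*u)
d(Z, A) = 2*Z*(-4 + A) (d(Z, A) = (2*Z)*(-4 + A) = 2*Z*(-4 + A))
(((6*k(0))*(-3))*3)*d(-4, -5) - 4*(-97) = (((6*(6*0))*(-3))*3)*(2*(-4)*(-4 - 5)) - 4*(-97) = (((6*0)*(-3))*3)*(2*(-4)*(-9)) + 388 = ((0*(-3))*3)*72 + 388 = (0*3)*72 + 388 = 0*72 + 388 = 0 + 388 = 388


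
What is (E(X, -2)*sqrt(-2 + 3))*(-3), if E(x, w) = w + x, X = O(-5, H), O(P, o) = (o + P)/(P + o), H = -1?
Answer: 3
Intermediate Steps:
O(P, o) = 1 (O(P, o) = (P + o)/(P + o) = 1)
X = 1
(E(X, -2)*sqrt(-2 + 3))*(-3) = ((-2 + 1)*sqrt(-2 + 3))*(-3) = -sqrt(1)*(-3) = -1*1*(-3) = -1*(-3) = 3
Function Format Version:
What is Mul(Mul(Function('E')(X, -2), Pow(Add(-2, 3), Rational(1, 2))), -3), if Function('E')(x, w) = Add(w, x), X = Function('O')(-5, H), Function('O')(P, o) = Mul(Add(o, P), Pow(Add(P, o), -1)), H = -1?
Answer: 3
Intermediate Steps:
Function('O')(P, o) = 1 (Function('O')(P, o) = Mul(Add(P, o), Pow(Add(P, o), -1)) = 1)
X = 1
Mul(Mul(Function('E')(X, -2), Pow(Add(-2, 3), Rational(1, 2))), -3) = Mul(Mul(Add(-2, 1), Pow(Add(-2, 3), Rational(1, 2))), -3) = Mul(Mul(-1, Pow(1, Rational(1, 2))), -3) = Mul(Mul(-1, 1), -3) = Mul(-1, -3) = 3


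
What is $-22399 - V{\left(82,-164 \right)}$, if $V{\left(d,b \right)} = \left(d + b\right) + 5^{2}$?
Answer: $-22342$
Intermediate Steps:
$V{\left(d,b \right)} = 25 + b + d$ ($V{\left(d,b \right)} = \left(b + d\right) + 25 = 25 + b + d$)
$-22399 - V{\left(82,-164 \right)} = -22399 - \left(25 - 164 + 82\right) = -22399 - -57 = -22399 + 57 = -22342$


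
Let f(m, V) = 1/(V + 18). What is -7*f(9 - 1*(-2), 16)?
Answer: -7/34 ≈ -0.20588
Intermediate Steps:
f(m, V) = 1/(18 + V)
-7*f(9 - 1*(-2), 16) = -7/(18 + 16) = -7/34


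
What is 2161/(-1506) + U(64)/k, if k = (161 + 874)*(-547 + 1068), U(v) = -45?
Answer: -25896769/18046398 ≈ -1.4350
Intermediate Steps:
k = 539235 (k = 1035*521 = 539235)
2161/(-1506) + U(64)/k = 2161/(-1506) - 45/539235 = 2161*(-1/1506) - 45*1/539235 = -2161/1506 - 1/11983 = -25896769/18046398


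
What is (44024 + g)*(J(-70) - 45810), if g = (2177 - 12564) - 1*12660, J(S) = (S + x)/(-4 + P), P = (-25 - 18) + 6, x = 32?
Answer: -39398414044/41 ≈ -9.6094e+8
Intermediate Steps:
P = -37 (P = -43 + 6 = -37)
J(S) = -32/41 - S/41 (J(S) = (S + 32)/(-4 - 37) = (32 + S)/(-41) = (32 + S)*(-1/41) = -32/41 - S/41)
g = -23047 (g = -10387 - 12660 = -23047)
(44024 + g)*(J(-70) - 45810) = (44024 - 23047)*((-32/41 - 1/41*(-70)) - 45810) = 20977*((-32/41 + 70/41) - 45810) = 20977*(38/41 - 45810) = 20977*(-1878172/41) = -39398414044/41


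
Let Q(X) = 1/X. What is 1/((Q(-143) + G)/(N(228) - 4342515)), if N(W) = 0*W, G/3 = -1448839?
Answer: 620979645/621551932 ≈ 0.99908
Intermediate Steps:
G = -4346517 (G = 3*(-1448839) = -4346517)
N(W) = 0
1/((Q(-143) + G)/(N(228) - 4342515)) = 1/((1/(-143) - 4346517)/(0 - 4342515)) = 1/((-1/143 - 4346517)/(-4342515)) = 1/(-621551932/143*(-1/4342515)) = 1/(621551932/620979645) = 620979645/621551932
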